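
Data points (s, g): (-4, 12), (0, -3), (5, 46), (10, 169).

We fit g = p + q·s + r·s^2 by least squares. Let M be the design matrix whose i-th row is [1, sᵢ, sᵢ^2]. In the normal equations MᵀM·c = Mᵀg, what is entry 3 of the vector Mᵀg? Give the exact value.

Entry 3 ↔ basis s^2, so (Mᵀg)_{3} = Σᵢ (s^2)·gᵢ = (16)·(12) + (0)·(-3) + (25)·(46) + (100)·(169) = 18242.

18242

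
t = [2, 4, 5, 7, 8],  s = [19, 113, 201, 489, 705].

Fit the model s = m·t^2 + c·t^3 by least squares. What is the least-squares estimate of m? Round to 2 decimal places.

Sums needed: Σt^2·t^2 = 7394, Σt^2·t^3 = 53756, Σt^3·t^3 = 399578.
Right-hand side: Σt^2·s = 75990, Σt^3·s = 561196.
Δ = 7394·399578 − 53756² = 64772196.
m = (75990·399578 − 53756·561196)/64772196 = 49070011/16193049; c = (7394·561196 − 53756·75990)/64772196 = 16141196/16193049.

m = 3.03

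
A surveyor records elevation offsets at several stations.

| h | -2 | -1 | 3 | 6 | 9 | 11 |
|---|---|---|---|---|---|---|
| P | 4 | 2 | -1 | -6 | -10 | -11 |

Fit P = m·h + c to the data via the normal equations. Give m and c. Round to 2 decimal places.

m = -1.18, c = 1.45

The normal system MᵀM·[m, c]ᵀ = MᵀP is [[252, 26]; [26, 6]]·[m, c]ᵀ = [-260, -22]ᵀ.
Eliminating c: 6·(row 1) − 26·(row 2) gives 836·m = 6·(-260) − 26·(-22) = -988, so m = -13/11.
Then c = ((-22) − 26·(-13/11))/6 = 16/11.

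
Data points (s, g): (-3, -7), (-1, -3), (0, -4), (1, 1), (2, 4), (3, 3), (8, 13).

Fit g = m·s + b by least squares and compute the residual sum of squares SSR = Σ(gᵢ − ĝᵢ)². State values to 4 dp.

SSR = 11.0853

From the data, Σs·s = 88, Σs = 10, Σ1 = 7.
Right-hand side: Σs·g = 146, Σg = 7.
Eliminating b: 7·(row 1) − 10·(row 2) gives 516·m = 7·146 − 10·7 = 952, so m = 238/129.
Then b = (7 − 10·(238/129))/7 = -211/129.
Residuals: 22/129, 62/129, -305/129, 34/43, 251/129, -116/129, -16/129; SSR = 1430/129.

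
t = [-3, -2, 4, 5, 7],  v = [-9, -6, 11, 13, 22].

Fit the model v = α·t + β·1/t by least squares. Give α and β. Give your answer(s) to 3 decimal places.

The normal system MᵀM·[α, β]ᵀ = Mᵀv is [[103, 5]; [5, 85381/176400]]·[α, β]ᵀ = [302, 2029/140]ᵀ.
det = 103·(85381/176400) − 5² = 4384243/176400.
α = (302·(85381/176400) − 5·(2029/140))/(4384243/176400) = 13002362/4384243; β = (103·(2029/140) − 5·302)/(4384243/176400) = -3040380/4384243.

α = 2.966, β = -0.693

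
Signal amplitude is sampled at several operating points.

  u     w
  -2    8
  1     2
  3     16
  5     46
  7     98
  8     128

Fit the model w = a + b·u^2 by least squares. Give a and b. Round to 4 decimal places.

The normal system MᵀM·[a, b]ᵀ = Mᵀw is [[6, 152]; [152, 7220]]·[a, b]ᵀ = [298, 14322]ᵀ.
Eliminating b: 7220·(row 1) − 152·(row 2) gives 20216·a = 7220·298 − 152·14322 = -25384, so a = -167/133.
Then b = (14322 − 152·(-167/133))/7220 = 10159/5054.

a = -1.2556, b = 2.0101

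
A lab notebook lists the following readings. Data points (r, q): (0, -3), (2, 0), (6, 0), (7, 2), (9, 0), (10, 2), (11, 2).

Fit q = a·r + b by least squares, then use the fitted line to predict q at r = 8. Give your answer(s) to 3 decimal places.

The normal equations are: 391·a + 45·b = 56;  45·a + 7·b = 3.
(Σr·r = 391, Σr = 45, Σ1 = 7, Σr·q = 56, Σq = 3.)
Δ = 391·7 − 45² = 712.
a = (56·7 − 45·3)/712 = 257/712; b = (391·3 − 45·56)/712 = -1347/712.
At r = 8: q̂ = (257/712)·(8) + (-1347/712)·(1) = 709/712.

q̂ = 0.996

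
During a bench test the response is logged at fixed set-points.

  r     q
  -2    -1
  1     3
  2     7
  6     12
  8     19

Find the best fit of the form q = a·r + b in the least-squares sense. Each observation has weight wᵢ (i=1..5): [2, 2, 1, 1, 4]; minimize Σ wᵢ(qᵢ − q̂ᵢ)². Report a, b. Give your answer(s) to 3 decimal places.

a = 2.028, b = 2.192

The normal equations are: 306·a + 38·b = 704;  38·a + 10·b = 99.
Δ = 306·10 − 38² = 1616.
a = (704·10 − 38·99)/1616 = 1639/808; b = (306·99 − 38·704)/1616 = 1771/808.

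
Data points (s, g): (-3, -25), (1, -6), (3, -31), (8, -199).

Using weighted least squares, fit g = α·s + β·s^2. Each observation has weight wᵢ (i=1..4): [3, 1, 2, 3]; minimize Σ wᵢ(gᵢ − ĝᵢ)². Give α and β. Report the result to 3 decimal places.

From the data, Σwᵢ·s·s = 238, Σwᵢ·s·s^2 = 1510, Σwᵢ·s^2·s^2 = 12694.
For XᵀWg: Σwᵢ·s·g = -4743, Σwᵢ·s^2·g = -39447.
Eliminating β: 12694·(row 1) − 1510·(row 2) gives 741072·α = 12694·(-4743) − 1510·(-39447) = -642672, so α = -13389/15439.
Then β = ((-39447) − 1510·(-13389/15439))/12694 = -92769/30878.

α = -0.867, β = -3.004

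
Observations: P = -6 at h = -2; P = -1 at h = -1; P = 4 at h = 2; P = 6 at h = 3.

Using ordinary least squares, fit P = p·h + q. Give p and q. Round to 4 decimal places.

p = 2.2059, q = -0.3529

The normal system AᵀA·[p, q]ᵀ = AᵀP is [[18, 2]; [2, 4]]·[p, q]ᵀ = [39, 3]ᵀ.
det = 18·4 − 2² = 68.
p = (39·4 − 2·3)/68 = 75/34; q = (18·3 − 2·39)/68 = -6/17.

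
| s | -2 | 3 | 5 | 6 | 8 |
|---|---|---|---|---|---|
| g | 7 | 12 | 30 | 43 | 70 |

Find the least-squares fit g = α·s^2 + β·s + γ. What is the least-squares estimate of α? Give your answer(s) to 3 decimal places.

α = 1.030

Normal-equation sums: Σs^2·s^2 = 6114, Σs^2·s = 872, Σs^2 = 138, Σs·s = 138, Σs = 20, Σ1 = 5.
Right-hand side: Σs^2·g = 6914, Σs·g = 990, Σg = 162.
Inverting the 3×3 Gram matrix, [α, β, γ]ᵀ = [40303/39127, 8353/39127, 121940/39127]ᵀ.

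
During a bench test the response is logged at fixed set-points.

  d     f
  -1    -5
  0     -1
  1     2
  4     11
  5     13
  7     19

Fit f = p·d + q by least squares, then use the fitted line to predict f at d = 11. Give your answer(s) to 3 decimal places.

Compute the Gram sums: Σd·d = 92, Σd = 16, Σ1 = 6.
Right-hand side: Σd·f = 249, Σf = 39.
So XᵀX·[p, q]ᵀ = Xᵀf: [[92, 16]; [16, 6]]·[p, q]ᵀ = [249, 39]ᵀ.
det = 92·6 − 16² = 296.
p = (249·6 − 16·39)/296 = 435/148; q = (92·39 − 16·249)/296 = -99/74.
At d = 11: f̂ = (435/148)·(11) + (-99/74)·(1) = 4587/148.

f̂ = 30.993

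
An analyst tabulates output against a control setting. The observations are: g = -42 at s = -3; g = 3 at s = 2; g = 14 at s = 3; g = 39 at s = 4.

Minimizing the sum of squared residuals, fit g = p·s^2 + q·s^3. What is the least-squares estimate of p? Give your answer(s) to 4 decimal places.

p = -1.5876

Sums needed: Σs^2·s^2 = 434, Σs^2·s^3 = 1056, Σs^3·s^3 = 5618.
And Σs^2·g = 384, Σs^3·g = 4032.
So MᵀM·[p, q]ᵀ = Mᵀg: [[434, 1056]; [1056, 5618]]·[p, q]ᵀ = [384, 4032]ᵀ.
Eliminating q: 5618·(row 1) − 1056·(row 2) gives 1323076·p = 5618·384 − 1056·4032 = -2100480, so p = -525120/330769.
Then q = (4032 − 1056·(-525120/330769))/5618 = 336096/330769.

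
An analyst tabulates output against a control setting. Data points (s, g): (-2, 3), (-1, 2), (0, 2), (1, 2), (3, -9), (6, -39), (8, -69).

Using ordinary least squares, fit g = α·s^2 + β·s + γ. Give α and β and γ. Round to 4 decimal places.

With design matrix X, XᵀX = [[5491, 747, 115]; [747, 115, 15]; [115, 15, 7]] and Xᵀg = [-5885, -819, -108]ᵀ.
Solving the 3×3 system (Gaussian elimination) gives α = -81341/83748, β = -34159/27916, γ = 131899/41874.

α = -0.9713, β = -1.2236, γ = 3.1499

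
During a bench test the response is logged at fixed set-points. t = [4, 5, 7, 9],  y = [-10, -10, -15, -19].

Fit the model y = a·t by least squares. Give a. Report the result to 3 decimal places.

a = -2.140

Normal-equation sums: Σt·t = 171.
And Σt·y = -366.
Normal equations: [[171]]·[a]ᵀ = [-366]ᵀ.
Hence a = -366 / 171 ≈ -2.14035.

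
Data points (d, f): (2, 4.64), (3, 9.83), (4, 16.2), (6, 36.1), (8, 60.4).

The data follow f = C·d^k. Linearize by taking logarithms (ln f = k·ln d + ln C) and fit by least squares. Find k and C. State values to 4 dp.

k = 1.8574, C = 1.2710

Taking logs, ln f = k·ln d + ln C, so regress ln f on ln d.
AᵀA = [[11.1437, 7.0493]; [7.0493, 5]], rhs = [22.3890, 14.2924]ᵀ  (here Σln d = 7.0493, Σ(ln d)² = 11.1437, Σln f = 14.2924, Σln d·ln f = 22.3890).
Slope k = (n·Σln d·ln f − Σln d·Σln f)/(n·Σ(ln d)² − (Σln d)²) = (5·22.3890 − 7.0493·14.2924)/6.0265 = 1.85744; ln C = (Σln f − k·Σln d)/n = 0.23978, so C = exp(0.23978) = 1.27097.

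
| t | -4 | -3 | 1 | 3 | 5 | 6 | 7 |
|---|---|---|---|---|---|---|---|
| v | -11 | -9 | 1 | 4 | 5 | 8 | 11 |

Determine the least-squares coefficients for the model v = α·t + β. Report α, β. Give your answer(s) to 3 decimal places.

α = 1.903, β = -2.791

AᵀA·[α, β]ᵀ = Aᵀv reads: 145·α + 15·β = 234;  15·α + 7·β = 9.
Determinant 145·7 − 15² = 790.
α = (234·7 − 15·9)/790 = 1503/790; β = (145·9 − 15·234)/790 = -441/158.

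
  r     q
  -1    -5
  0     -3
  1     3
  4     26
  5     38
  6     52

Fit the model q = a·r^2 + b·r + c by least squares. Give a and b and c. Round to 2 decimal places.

From the data, Σr^2·r^2 = 2179, Σr^2·r = 405, Σr^2 = 79, Σr·r = 79, Σr = 15, Σ1 = 6.
Right-hand side: Σr^2·q = 3236, Σr·q = 614, Σq = 111.
Normal equations: [[2179, 405, 79]; [405, 79, 15]; [79, 15, 6]]·[a, b, c]ᵀ = [3236, 614, 111]ᵀ.
Inverting the 3×3 Gram matrix, [a, b, c]ᵀ = [69/76, 22513/6308, -7495/3154]ᵀ.

a = 0.91, b = 3.57, c = -2.38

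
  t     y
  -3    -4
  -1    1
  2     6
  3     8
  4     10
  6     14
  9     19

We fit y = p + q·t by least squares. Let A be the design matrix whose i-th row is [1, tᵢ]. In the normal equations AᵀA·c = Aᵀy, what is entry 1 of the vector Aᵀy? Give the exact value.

Entry 1 ↔ basis 1, so (Aᵀy)_{1} = Σᵢ yᵢ = (1)·(-4) + (1)·(1) + (1)·(6) + (1)·(8) + (1)·(10) + (1)·(14) + (1)·(19) = 54.

54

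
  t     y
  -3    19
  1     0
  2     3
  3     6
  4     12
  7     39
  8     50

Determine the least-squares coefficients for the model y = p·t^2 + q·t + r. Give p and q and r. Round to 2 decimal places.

Compute the Gram sums: Σt^2·t^2 = 6932, Σt^2·t = 928, Σt^2 = 152, Σt·t = 152, Σt = 22, Σ1 = 7.
Right-hand side: Σt^2·y = 5540, Σt·y = 688, Σy = 129.
AᵀA·[p, q, r]ᵀ = Aᵀy becomes [[6932, 928, 152]; [928, 152, 22]; [152, 22, 7]]·[p, q, r]ᵀ = [5540, 688, 129]ᵀ.
Row-reducing yields p = 14539/14311, q = -60413/28622, r = 42962/14311.

p = 1.02, q = -2.11, r = 3.00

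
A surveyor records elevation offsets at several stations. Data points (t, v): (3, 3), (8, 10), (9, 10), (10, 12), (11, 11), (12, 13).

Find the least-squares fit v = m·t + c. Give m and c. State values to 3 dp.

The normal system AᵀA·[m, c]ᵀ = Aᵀv is [[519, 53]; [53, 6]]·[m, c]ᵀ = [576, 59]ᵀ.
Δ = 519·6 − 53² = 305.
m = (576·6 − 53·59)/305 = 329/305; c = (519·59 − 53·576)/305 = 93/305.

m = 1.079, c = 0.305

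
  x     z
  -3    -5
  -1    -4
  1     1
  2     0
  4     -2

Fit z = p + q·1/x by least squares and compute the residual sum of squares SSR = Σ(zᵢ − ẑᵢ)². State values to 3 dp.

SSR = 5.488

Normal-equation sums: Σ1 = 5, Σ1/x = 5/12, Σ1/x·1/x = 349/144.
For Aᵀz: Σz = -10, Σ1/x·z = 37/6.
Δ = 5·(349/144) − (5/12)² = 215/18.
p = ((-10)·(349/144) − (5/12)·(37/6))/(215/18) = -193/86; q = (5·(37/6) − (5/12)·(-10))/(215/18) = 126/43.
Residuals: -153/86, 101/86, 27/86, 67/86, -21/43; SSR = 236/43.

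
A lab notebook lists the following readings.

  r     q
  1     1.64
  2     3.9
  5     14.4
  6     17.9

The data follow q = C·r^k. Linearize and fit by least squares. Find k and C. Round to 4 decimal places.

k = 1.3503, C = 1.5996

Taking logs, ln q = k·ln r + ln C, so regress ln q on ln r.
XᵀX = [[6.2811, 4.0943]; [4.0943, 4]], rhs = [10.4050, 7.4077]ᵀ  (here Σln r = 4.0943, Σ(ln r)² = 6.2811, Σln q = 7.4077, Σln r·ln q = 10.4050).
Δ = 6.2811·4 − (4.0943)² = 8.3609; k = (10.4050·4 − 4.0943·7.4077)/8.3609 = 1.35035, ln C = (6.2811·7.4077 − 4.0943·10.4050)/8.3609 = 0.46973, so C = exp(0.46973) = 1.59956.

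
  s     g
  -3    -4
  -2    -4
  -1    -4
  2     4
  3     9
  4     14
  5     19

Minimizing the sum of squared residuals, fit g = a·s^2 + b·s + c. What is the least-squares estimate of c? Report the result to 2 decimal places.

c = -1.70

From the data, Σs^2·s^2 = 1076, Σs^2·s = 188, Σs^2 = 68, Σs·s = 68, Σs = 8, Σ1 = 7.
Right-hand side: Σs^2·g = 740, Σs·g = 210, Σg = 34.
Row-reducing yields a = 655/1536, b = 3239/1536, c = -217/128.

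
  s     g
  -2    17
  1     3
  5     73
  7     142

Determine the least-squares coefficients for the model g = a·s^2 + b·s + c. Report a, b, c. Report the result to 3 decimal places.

Setting ∂/∂a … = 0 gives: 3043·a + 461·b + 79·c = 8854;  461·a + 79·b + 11·c = 1328;  79·a + 11·b + 4·c = 235.
(Σs^2·s^2 = 3043, Σs^2·s = 461, Σs^2 = 79, Σs·s = 79, Σs = 11, Σ1 = 4, Σs^2·g = 8854, Σs·g = 1328, Σg = 235.)
Inverting the 3×3 Gram matrix, [a, b, c]ᵀ = [67/22, -1777/1430, 1444/715]ᵀ.

a = 3.045, b = -1.243, c = 2.020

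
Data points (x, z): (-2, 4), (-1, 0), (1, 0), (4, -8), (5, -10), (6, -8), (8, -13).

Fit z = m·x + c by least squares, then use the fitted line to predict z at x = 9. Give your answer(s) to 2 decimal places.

The normal system MᵀM·[m, c]ᵀ = Mᵀz is [[147, 21]; [21, 7]]·[m, c]ᵀ = [-242, -35]ᵀ.
det = 147·7 − 21² = 588.
m = ((-242)·7 − 21·(-35))/588 = -137/84; c = (147·(-35) − 21·(-242))/588 = -3/28.
At x = 9: ẑ = (-137/84)·(9) + (-3/28)·(1) = -207/14.

ẑ = -14.79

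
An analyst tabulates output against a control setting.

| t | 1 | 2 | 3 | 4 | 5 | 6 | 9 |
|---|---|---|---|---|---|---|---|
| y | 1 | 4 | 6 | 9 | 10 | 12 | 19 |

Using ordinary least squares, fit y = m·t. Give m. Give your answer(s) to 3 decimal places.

m = 2.070

Forming MᵀM = [[172]] and Mᵀy = [356]ᵀ gives MᵀM·[m]ᵀ = Mᵀy.
Hence m = 356 / 172 ≈ 2.06977.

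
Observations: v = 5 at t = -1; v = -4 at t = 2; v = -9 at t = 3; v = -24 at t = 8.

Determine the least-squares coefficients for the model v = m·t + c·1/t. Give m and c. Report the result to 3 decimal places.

From the data, Σt·t = 78, Σt·1/t = 4, Σ1/t·1/t = 793/576.
Right-hand side: Σt·v = -232, Σ1/t·v = -13.
Determinant 78·(793/576) − 4² = 8773/96.
m = ((-232)·(793/576) − 4·(-13))/(8773/96) = -77012/26319; c = (78·(-13) − 4·(-232))/(8773/96) = -8256/8773.

m = -2.926, c = -0.941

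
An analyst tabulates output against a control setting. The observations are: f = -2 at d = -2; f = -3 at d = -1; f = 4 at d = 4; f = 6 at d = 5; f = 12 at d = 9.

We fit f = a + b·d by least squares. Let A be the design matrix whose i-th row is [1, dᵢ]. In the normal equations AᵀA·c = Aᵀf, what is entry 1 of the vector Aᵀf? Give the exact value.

17

Entry 1 ↔ basis 1, so (Aᵀf)_{1} = Σᵢ fᵢ = (1)·(-2) + (1)·(-3) + (1)·(4) + (1)·(6) + (1)·(12) = 17.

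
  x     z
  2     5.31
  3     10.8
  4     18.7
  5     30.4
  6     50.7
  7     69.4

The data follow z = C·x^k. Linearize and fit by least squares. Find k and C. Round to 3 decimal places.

With ln zᵢ as the transformed response and ln xᵢ as the regressor:
AᵀA = [[13.1965, 8.5252]; [8.5252, 6]], rhs = [28.6114, 18.5579]ᵀ  (here Σln x = 8.5252, Σ(ln x)² = 13.1965, Σln z = 18.5579, Σln x·ln z = 28.6114).
Δ = 13.1965·6 − (8.5252)² = 6.5005; k = (28.6114·6 − 8.5252·18.5579)/6.5005 = 2.07045, ln C = (13.1965·18.5579 − 8.5252·28.6114)/6.5005 = 0.15116, so C = exp(0.15116) = 1.16319.

k = 2.070, C = 1.163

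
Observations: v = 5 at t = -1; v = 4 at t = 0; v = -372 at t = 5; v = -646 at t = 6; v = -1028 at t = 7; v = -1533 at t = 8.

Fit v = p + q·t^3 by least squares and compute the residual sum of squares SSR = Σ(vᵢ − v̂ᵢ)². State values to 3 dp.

The normal system MᵀM·[p, q]ᵀ = Mᵀv is [[6, 1195]; [1195, 442075]]·[p, q]ᵀ = [-3570, -1323541]ᵀ.
Eliminating q: 442075·(row 1) − 1195·(row 2) gives 1224425·p = 442075·(-3570) − 1195·(-1323541) = 3423745, so p = 684749/244885.
Then q = ((-1323541) − 1195·(684749/244885))/442075 = -3675096/1224425.
Residuals: -976716/1224425, 294791/244885, 95431/244885, -581559/1224425, -1574717/1224425, 1181882/1224425; SSR = 6181664/1224425.

SSR = 5.049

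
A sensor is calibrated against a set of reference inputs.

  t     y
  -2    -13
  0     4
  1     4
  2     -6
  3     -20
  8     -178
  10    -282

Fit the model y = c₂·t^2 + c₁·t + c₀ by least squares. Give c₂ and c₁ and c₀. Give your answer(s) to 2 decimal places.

c₂ = -3.02, c₁ = 1.62, c₀ = 3.35

Compute the Gram sums: Σt^2·t^2 = 14210, Σt^2·t = 1540, Σt^2 = 182, Σt·t = 182, Σt = 22, Σ1 = 7.
For Xᵀy: Σt^2·y = -39844, Σt·y = -4286, Σy = -491.
Normal equations: [[14210, 1540, 182]; [1540, 182, 22]; [182, 22, 7]]·[c₂, c₁, c₀]ᵀ = [-39844, -4286, -491]ᵀ.
Inverting the 3×3 Gram matrix, [c₂, c₁, c₀]ᵀ = [-33405/11053, 2556/1579, 5287/1579]ᵀ.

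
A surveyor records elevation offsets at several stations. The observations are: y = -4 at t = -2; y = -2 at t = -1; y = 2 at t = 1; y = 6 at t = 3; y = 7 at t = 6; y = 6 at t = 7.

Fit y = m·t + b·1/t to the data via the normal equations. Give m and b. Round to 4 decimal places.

The normal equations are: 100·m + 6·b = 114;  6·m + (2125/882)·b = 421/42.
Eliminating b: (2125/882)·(row 1) − 6·(row 2) gives (90374/441)·m = (2125/882)·114 − 6·(421/42) = 31534/147, so m = 47301/45187.
Then b = ((421/42) − 6·(47301/45187))/(2125/882) = 70203/45187.

m = 1.0468, b = 1.5536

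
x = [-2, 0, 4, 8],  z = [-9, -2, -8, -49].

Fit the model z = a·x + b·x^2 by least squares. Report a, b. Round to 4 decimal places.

Forming AᵀA = [[84, 568]; [568, 4368]] and Aᵀz = [-406, -3300]ᵀ gives AᵀA·[a, b]ᵀ = Aᵀz.
Eliminating b: 4368·(row 1) − 568·(row 2) gives 44288·a = 4368·(-406) − 568·(-3300) = 100992, so a = 789/346.
Then b = ((-3300) − 568·(789/346))/4368 = -182/173.

a = 2.2803, b = -1.0520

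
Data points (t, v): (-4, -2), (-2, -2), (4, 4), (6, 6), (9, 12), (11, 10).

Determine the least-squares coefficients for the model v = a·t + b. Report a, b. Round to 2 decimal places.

Forming AᵀA = [[274, 24]; [24, 6]] and Aᵀv = [282, 28]ᵀ gives AᵀA·[a, b]ᵀ = Aᵀv.
Determinant 274·6 − 24² = 1068.
a = (282·6 − 24·28)/1068 = 85/89; b = (274·28 − 24·282)/1068 = 226/267.

a = 0.96, b = 0.85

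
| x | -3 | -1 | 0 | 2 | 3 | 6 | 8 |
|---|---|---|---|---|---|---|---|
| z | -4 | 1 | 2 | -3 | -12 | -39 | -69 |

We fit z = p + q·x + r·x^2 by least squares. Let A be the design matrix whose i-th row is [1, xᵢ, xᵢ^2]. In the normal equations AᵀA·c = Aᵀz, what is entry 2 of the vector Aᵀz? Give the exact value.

-817

Entry 2 ↔ basis x, so (Aᵀz)_{2} = Σᵢ (x)·zᵢ = (-3)·(-4) + (-1)·(1) + (0)·(2) + (2)·(-3) + (3)·(-12) + (6)·(-39) + (8)·(-69) = -817.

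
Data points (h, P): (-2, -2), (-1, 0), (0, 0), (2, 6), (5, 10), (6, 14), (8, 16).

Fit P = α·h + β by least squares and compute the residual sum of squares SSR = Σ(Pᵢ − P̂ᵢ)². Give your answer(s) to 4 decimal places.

SSR = 5.5831

Sums needed: Σh·h = 134, Σh = 18, Σ1 = 7.
Moment sums: Σh·P = 278, ΣP = 44.
Normal equations: [[134, 18]; [18, 7]]·[α, β]ᵀ = [278, 44]ᵀ.
Determinant 134·7 − 18² = 614.
α = (278·7 − 18·44)/614 = 577/307; β = (134·44 − 18·278)/614 = 446/307.
Residuals: 94/307, 131/307, -446/307, 242/307, -261/307, 390/307, -150/307; SSR = 1714/307.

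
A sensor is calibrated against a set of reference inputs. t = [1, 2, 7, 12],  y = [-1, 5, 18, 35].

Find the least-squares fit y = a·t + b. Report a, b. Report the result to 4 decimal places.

Setting ∂/∂a … = 0 gives: 198·a + 22·b = 555;  22·a + 4·b = 57.
(Σt·t = 198, Σt = 22, Σ1 = 4, Σt·y = 555, Σy = 57.)
Determinant 198·4 − 22² = 308.
a = (555·4 − 22·57)/308 = 69/22; b = (198·57 − 22·555)/308 = -3.

a = 3.1364, b = -3.0000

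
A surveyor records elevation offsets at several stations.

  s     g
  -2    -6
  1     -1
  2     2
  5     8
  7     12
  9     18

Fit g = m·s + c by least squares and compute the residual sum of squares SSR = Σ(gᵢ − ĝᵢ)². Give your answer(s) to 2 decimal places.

Sums needed: Σs·s = 164, Σs = 22, Σ1 = 6.
For Aᵀg: Σs·g = 301, Σg = 33.
Eliminating c: 6·(row 1) − 22·(row 2) gives 500·m = 6·301 − 22·33 = 1080, so m = 54/25.
Then c = (33 − 22·(54/25))/6 = -121/50.
Residuals: 37/50, -37/50, 1/10, -19/50, -7/10, 49/50; SSR = 27/10.

SSR = 2.70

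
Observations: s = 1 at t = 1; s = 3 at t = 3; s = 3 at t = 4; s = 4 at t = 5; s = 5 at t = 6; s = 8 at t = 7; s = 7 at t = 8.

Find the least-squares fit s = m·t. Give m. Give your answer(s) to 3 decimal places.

m = 0.920

Normal-equation sums: Σt·t = 200.
Right-hand side: Σt·s = 184.
AᵀA·[m]ᵀ = Aᵀs becomes [[200]]·[m]ᵀ = [184]ᵀ.
Hence m = 184 / 200 ≈ 0.92.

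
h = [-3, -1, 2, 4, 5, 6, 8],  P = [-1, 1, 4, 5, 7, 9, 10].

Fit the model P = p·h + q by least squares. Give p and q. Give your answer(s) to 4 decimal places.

p = 1.0217, q = 1.9348

The normal equations are: 155·p + 21·q = 199;  21·p + 7·q = 35.
det = 155·7 − 21² = 644.
p = (199·7 − 21·35)/644 = 47/46; q = (155·35 − 21·199)/644 = 89/46.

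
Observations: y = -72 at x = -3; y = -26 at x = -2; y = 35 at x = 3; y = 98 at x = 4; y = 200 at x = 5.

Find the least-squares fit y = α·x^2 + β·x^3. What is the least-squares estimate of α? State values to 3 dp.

The normal equations are: 1059·α + 4117·β = 6131;  4117·α + 21243·β = 34369.
(Σx^2·x^2 = 1059, Σx^2·x^3 = 4117, Σx^3·x^3 = 21243, Σx^2·y = 6131, Σx^3·y = 34369.)
Δ = 1059·21243 − 4117² = 5546648.
α = (6131·21243 − 4117·34369)/5546648 = -2814085/1386662; β = (1059·34369 − 4117·6131)/5546648 = 2788861/1386662.

α = -2.029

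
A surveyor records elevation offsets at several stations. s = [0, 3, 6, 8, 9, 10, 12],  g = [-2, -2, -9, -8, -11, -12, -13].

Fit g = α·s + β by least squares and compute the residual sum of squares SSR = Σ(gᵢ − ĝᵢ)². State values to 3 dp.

SSR = 11.326

With design matrix A, AᵀA = [[434, 48]; [48, 7]] and Aᵀg = [-499, -57]ᵀ.
Eliminating β: 7·(row 1) − 48·(row 2) gives 734·α = 7·(-499) − 48·(-57) = -757, so α = -757/734.
Then β = ((-57) − 48·(-757/734))/7 = -393/367.
Residuals: -341/367, 1589/734, -639/367, 485/367, -475/734, -226/367, 164/367; SSR = 8313/734.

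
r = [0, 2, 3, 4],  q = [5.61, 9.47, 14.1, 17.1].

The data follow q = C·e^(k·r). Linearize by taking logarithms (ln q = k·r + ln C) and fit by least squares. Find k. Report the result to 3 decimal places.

k = 0.287

Let Y = ln q. Fitting Y = k·r + ln C by least squares:
Σr = 9.0000, Σ(r)² = 29.0000, Σln q = 9.4579, Σr·ln q = 23.7911.
Equations: 29.0000·k + 9.0000·ln C = 23.7911;  9.0000·k + 4·ln C = 9.4579.
Solving (det = 35.0000): k = 0.28694, ln C = 1.71886.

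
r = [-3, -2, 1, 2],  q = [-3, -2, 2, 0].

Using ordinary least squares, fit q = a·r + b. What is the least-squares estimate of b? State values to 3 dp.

b = -0.353

With design matrix A, AᵀA = [[18, -2]; [-2, 4]] and Aᵀq = [15, -3]ᵀ.
Determinant 18·4 − (-2)² = 68.
a = (15·4 − (-2)·(-3))/68 = 27/34; b = (18·(-3) − (-2)·15)/68 = -6/17.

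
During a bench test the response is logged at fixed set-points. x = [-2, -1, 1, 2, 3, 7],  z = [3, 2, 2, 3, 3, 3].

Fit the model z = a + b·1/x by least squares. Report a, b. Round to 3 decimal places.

Entries of AᵀA: Σ1 = 6, Σ1/x = 10/21, Σ1/x·1/x = 2321/882.
Right-hand side: Σz = 16, Σ1/x·z = 10/7.
So AᵀA·[a, b]ᵀ = Aᵀz: [[6, 10/21]; [10/21, 2321/882]]·[a, b]ᵀ = [16, 10/7]ᵀ.
Determinant 6·(2321/882) − (10/21)² = 6863/441.
a = (16·(2321/882) − (10/21)·(10/7))/(6863/441) = 18268/6863; b = (6·(10/7) − (10/21)·16)/(6863/441) = 420/6863.

a = 2.662, b = 0.061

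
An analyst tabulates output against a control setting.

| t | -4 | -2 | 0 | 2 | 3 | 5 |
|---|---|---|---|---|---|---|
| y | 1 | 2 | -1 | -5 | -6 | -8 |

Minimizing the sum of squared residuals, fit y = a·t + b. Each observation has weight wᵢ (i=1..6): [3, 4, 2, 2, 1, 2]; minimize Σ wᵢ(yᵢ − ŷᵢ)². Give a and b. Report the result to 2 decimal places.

a = -1.16, b = -1.89

Setting ∂/∂a … = 0 gives: 131·a + (-3)·b = -146;  (-3)·a + 14·b = -23.
(Σwᵢ·t·t = 131, Σwᵢ·t = -3, Σwᵢ·1 = 14, Σwᵢ·t·y = -146, Σwᵢ·y = -23.)
Δ = 131·14 − (-3)² = 1825.
a = ((-146)·14 − (-3)·(-23))/1825 = -2113/1825; b = (131·(-23) − (-3)·(-146))/1825 = -3451/1825.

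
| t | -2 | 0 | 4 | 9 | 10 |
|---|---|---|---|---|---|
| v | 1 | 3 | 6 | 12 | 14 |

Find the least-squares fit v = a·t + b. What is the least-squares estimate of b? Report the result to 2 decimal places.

Sums needed: Σt·t = 201, Σt = 21, Σ1 = 5.
Moment sums: Σt·v = 270, Σv = 36.
So XᵀX·[a, b]ᵀ = Xᵀv: [[201, 21]; [21, 5]]·[a, b]ᵀ = [270, 36]ᵀ.
Δ = 201·5 − 21² = 564.
a = (270·5 − 21·36)/564 = 99/94; b = (201·36 − 21·270)/564 = 261/94.

b = 2.78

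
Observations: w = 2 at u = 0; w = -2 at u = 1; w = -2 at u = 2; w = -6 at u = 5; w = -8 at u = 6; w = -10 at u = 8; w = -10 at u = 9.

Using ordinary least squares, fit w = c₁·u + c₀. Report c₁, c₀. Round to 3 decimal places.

Entries of AᵀA: Σu·u = 211, Σu = 31, Σ1 = 7.
And Σu·w = -254, Σw = -36.
Normal equations: [[211, 31]; [31, 7]]·[c₁, c₀]ᵀ = [-254, -36]ᵀ.
det = 211·7 − 31² = 516.
c₁ = ((-254)·7 − 31·(-36))/516 = -331/258; c₀ = (211·(-36) − 31·(-254))/516 = 139/258.

c₁ = -1.283, c₀ = 0.539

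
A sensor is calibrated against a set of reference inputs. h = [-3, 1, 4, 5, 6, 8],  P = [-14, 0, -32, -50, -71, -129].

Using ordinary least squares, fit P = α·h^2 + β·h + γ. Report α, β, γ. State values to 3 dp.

Entries of MᵀM: Σh^2·h^2 = 6355, Σh^2·h = 891, Σh^2 = 151, Σh·h = 151, Σh = 21, Σ1 = 6.
And Σh^2·P = -12700, Σh·P = -1794, ΣP = -296.
MᵀM·[α, β, γ]ᵀ = MᵀP becomes [[6355, 891, 151]; [891, 151, 21]; [151, 21, 6]]·[α, β, γ]ᵀ = [-12700, -1794, -296]ᵀ.
Solving the 3×3 system (Gaussian elimination) gives α = -79291/39956, β = -99591/199780, γ = 235103/99890.

α = -1.984, β = -0.499, γ = 2.354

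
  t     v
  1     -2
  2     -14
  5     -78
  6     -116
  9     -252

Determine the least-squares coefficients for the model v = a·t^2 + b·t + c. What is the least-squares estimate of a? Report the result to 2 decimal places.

a = -2.95

Normal-equation sums: Σt^2·t^2 = 8499, Σt^2·t = 1079, Σt^2 = 147, Σt·t = 147, Σt = 23, Σ1 = 5.
Moment sums: Σt^2·v = -26596, Σt·v = -3384, Σv = -462.
Normal equations: [[8499, 1079, 147]; [1079, 147, 23]; [147, 23, 5]]·[a, b, c]ᵀ = [-26596, -3384, -462]ᵀ.
Row-reducing yields a = -18187/6158, b = -10339/6158, c = 6629/3079.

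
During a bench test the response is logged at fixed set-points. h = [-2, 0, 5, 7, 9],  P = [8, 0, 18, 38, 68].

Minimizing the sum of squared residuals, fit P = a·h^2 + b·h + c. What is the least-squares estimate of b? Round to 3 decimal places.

With design matrix A, AᵀA = [[9603, 1189, 159]; [1189, 159, 19]; [159, 19, 5]] and AᵀP = [7852, 952, 132]ᵀ.
Row-reducing yields a = 67260/65839, b = -111518/65839, c = 23050/65839.

b = -1.694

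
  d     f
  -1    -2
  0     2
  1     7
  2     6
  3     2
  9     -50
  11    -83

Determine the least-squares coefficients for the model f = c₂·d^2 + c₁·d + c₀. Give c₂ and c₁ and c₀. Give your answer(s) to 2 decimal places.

The normal equations are: 21301·c₂ + 2095·c₁ + 217·c₀ = -14046;  2095·c₂ + 217·c₁ + 25·c₀ = -1336;  217·c₂ + 25·c₁ + 7·c₀ = -118.
(Σd^2·d^2 = 21301, Σd^2·d = 2095, Σd^2 = 217, Σd·d = 217, Σd = 25, Σ1 = 7, Σd^2·f = -14046, Σd·f = -1336, Σf = -118.)
Inverting the 3×3 Gram matrix, [c₂, c₁, c₀]ᵀ = [-69686/69363, 31933/9909, 192679/69363]ᵀ.

c₂ = -1.00, c₁ = 3.22, c₀ = 2.78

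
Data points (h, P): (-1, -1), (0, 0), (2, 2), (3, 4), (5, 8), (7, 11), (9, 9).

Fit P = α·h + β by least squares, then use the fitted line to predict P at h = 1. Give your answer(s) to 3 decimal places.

Sums needed: Σh·h = 169, Σh = 25, Σ1 = 7.
For XᵀP: Σh·P = 215, ΣP = 33.
So XᵀX·[α, β]ᵀ = XᵀP: [[169, 25]; [25, 7]]·[α, β]ᵀ = [215, 33]ᵀ.
Eliminating β: 7·(row 1) − 25·(row 2) gives 558·α = 7·215 − 25·33 = 680, so α = 340/279.
Then β = (33 − 25·(340/279))/7 = 101/279.
At h = 1: P̂ = (340/279)·(1) + (101/279)·(1) = 49/31.

P̂ = 1.581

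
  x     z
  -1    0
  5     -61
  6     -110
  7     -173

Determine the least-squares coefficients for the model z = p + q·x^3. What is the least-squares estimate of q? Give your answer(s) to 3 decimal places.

q = -0.505

Compute the Gram sums: Σ1 = 4, Σx^3 = 683, Σx^3·x^3 = 179931.
For Mᵀz: Σz = -344, Σx^3·z = -90724.
det = 4·179931 − 683² = 253235.
p = ((-344)·179931 − 683·(-90724))/253235 = 68228/253235; q = (4·(-90724) − 683·(-344))/253235 = -127944/253235.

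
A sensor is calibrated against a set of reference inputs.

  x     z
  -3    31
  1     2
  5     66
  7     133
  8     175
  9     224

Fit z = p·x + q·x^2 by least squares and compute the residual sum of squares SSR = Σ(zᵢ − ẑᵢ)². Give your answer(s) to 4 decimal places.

SSR = 0.6914

Setting ∂/∂p … = 0 gives: 229·p + 1683·q = 4586;  1683·p + 13765·q = 37792.
Eliminating q: 13765·(row 1) − 1683·(row 2) gives 319696·p = 13765·4586 − 1683·37792 = -477646, so p = -18371/12296.
Then q = (37792 − 1683·(-18371/12296))/13765 = 36005/12296.
Residuals: 1009/6148, 3479/6148, 1633/6148, -35/1537, -694/1537, 1619/6148; SSR = 4251/6148.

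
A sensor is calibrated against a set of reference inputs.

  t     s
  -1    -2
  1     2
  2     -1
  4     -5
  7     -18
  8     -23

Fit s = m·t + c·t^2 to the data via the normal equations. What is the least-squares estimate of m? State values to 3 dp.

Sums needed: Σt·t = 135, Σt·t^2 = 927, Σt^2·t^2 = 6771.
Moment sums: Σt·s = -328, Σt^2·s = -2438.
MᵀM·[m, c]ᵀ = Mᵀs becomes [[135, 927]; [927, 6771]]·[m, c]ᵀ = [-328, -2438]ᵀ.
Eliminating c: 6771·(row 1) − 927·(row 2) gives 54756·m = 6771·(-328) − 927·(-2438) = 39138, so m = 6523/9126.
Then c = ((-2438) − 927·(6523/9126))/6771 = -1393/3042.

m = 0.715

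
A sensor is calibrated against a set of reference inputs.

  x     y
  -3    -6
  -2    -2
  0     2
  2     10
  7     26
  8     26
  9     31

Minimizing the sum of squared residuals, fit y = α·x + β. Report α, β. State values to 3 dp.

α = 3.041, β = 3.307

With design matrix M, MᵀM = [[211, 21]; [21, 7]] and Mᵀy = [711, 87]ᵀ.
Eliminating β: 7·(row 1) − 21·(row 2) gives 1036·α = 7·711 − 21·87 = 3150, so α = 225/74.
Then β = (87 − 21·(225/74))/7 = 1713/518.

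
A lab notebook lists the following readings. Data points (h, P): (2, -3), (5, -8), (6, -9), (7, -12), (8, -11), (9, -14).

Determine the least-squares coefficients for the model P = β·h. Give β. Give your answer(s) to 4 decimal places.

From the data, Σh·h = 259.
And Σh·P = -398.
So XᵀX·[β]ᵀ = XᵀP: [[259]]·[β]ᵀ = [-398]ᵀ.
β = (-398)/259 = -1.53668.

β = -1.5367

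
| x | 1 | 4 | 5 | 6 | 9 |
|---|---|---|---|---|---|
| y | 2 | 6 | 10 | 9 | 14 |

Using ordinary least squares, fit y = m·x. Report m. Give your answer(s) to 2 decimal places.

m = 1.61

The normal system AᵀA·[m]ᵀ = Aᵀy is [[159]]·[m]ᵀ = [256]ᵀ.
m = 256/159 = 1.61006.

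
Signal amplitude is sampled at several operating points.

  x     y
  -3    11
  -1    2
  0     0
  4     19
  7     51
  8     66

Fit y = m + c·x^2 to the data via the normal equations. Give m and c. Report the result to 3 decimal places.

m = 1.274, c = 1.017

Entries of AᵀA: Σ1 = 6, Σx^2 = 139, Σx^2·x^2 = 6835.
For Aᵀy: Σy = 149, Σx^2·y = 7128.
Eliminating c: 6835·(row 1) − 139·(row 2) gives 21689·m = 6835·149 − 139·7128 = 27623, so m = 1201/943.
Then c = (7128 − 139·(1201/943))/6835 = 959/943.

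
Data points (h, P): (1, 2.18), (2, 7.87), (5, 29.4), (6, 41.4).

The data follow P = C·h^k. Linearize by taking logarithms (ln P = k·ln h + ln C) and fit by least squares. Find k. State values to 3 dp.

Taking logs, ln P = k·ln h + ln C, so regress ln P on ln h.
Σln h = 4.0943, Σ(ln h)² = 6.2811, Σln P = 9.9467, Σln h·ln P = 13.5427.
Equations: 6.2811·k + 4.0943·ln C = 13.5427;  4.0943·k + 4·ln C = 9.9467.
Solving (det = 8.3609): k = 1.60818, ln C = 0.84055.

k = 1.608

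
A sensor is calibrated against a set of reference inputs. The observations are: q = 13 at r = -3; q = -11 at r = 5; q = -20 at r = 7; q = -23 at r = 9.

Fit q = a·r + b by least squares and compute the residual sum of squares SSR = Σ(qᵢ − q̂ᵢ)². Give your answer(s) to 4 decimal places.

Forming XᵀX = [[164, 18]; [18, 4]] and Xᵀq = [-441, -41]ᵀ gives XᵀX·[a, b]ᵀ = Xᵀq.
det = 164·4 − 18² = 332.
a = ((-441)·4 − 18·(-41))/332 = -513/166; b = (164·(-41) − 18·(-441))/332 = 607/166.
Residuals: 6/83, 66/83, -168/83, 96/83; SSR = 504/83.

SSR = 6.0723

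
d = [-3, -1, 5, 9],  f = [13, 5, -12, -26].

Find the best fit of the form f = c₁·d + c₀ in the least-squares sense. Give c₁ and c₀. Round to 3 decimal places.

Compute the Gram sums: Σd·d = 116, Σd = 10, Σ1 = 4.
Right-hand side: Σd·f = -338, Σf = -20.
Eliminating c₀: 4·(row 1) − 10·(row 2) gives 364·c₁ = 4·(-338) − 10·(-20) = -1152, so c₁ = -288/91.
Then c₀ = ((-20) − 10·(-288/91))/4 = 265/91.

c₁ = -3.165, c₀ = 2.912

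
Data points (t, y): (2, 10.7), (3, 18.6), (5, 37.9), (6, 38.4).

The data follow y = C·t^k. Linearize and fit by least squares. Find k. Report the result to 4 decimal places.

k = 1.2243

Linearized form: ln y = k·ln t + ln C. From the 4 transformed points,
Σln t = 5.1930, Σ(ln t)² = 7.4881, Σln y = 12.5764, Σln t·ln y = 17.2410.
Equations: 7.4881·k + 5.1930·ln C = 17.2410;  5.1930·k + 4·ln C = 12.5764.
Δ = 7.4881·4 − (5.1930)² = 2.9856; k = (17.2410·4 − 5.1930·12.5764)/2.9856 = 1.22432, ln C = (7.4881·12.5764 − 5.1930·17.2410)/2.9856 = 1.55464.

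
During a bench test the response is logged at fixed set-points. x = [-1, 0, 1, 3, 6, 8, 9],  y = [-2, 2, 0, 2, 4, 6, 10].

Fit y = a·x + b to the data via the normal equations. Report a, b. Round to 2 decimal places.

a = 0.93, b = -0.29

Entries of MᵀM: Σx·x = 192, Σx = 26, Σ1 = 7.
And Σx·y = 170, Σy = 22.
MᵀM·[a, b]ᵀ = Mᵀy becomes [[192, 26]; [26, 7]]·[a, b]ᵀ = [170, 22]ᵀ.
Determinant 192·7 − 26² = 668.
a = (170·7 − 26·22)/668 = 309/334; b = (192·22 − 26·170)/668 = -49/167.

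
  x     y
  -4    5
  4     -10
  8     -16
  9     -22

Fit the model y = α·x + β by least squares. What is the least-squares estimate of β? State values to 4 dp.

Entries of AᵀA: Σx·x = 177, Σx = 17, Σ1 = 4.
Right-hand side: Σx·y = -386, Σy = -43.
AᵀA·[α, β]ᵀ = Aᵀy becomes [[177, 17]; [17, 4]]·[α, β]ᵀ = [-386, -43]ᵀ.
Eliminating β: 4·(row 1) − 17·(row 2) gives 419·α = 4·(-386) − 17·(-43) = -813, so α = -813/419.
Then β = ((-43) − 17·(-813/419))/4 = -1049/419.

β = -2.5036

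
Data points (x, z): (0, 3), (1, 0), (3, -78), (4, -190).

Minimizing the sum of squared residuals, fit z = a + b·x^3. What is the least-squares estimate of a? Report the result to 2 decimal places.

Setting ∂/∂a … = 0 gives: 4·a + 92·b = -265;  92·a + 4826·b = -14266.
(Σ1 = 4, Σx^3 = 92, Σx^3·x^3 = 4826, Σz = -265, Σx^3·z = -14266.)
Determinant 4·4826 − 92² = 10840.
a = ((-265)·4826 − 92·(-14266))/10840 = 16791/5420; b = (4·(-14266) − 92·(-265))/10840 = -8171/2710.

a = 3.10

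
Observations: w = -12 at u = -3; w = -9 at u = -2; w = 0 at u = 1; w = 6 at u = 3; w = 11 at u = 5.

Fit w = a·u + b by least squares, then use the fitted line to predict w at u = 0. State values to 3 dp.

ŵ = -3.125

Forming MᵀM = [[48, 4]; [4, 5]] and Mᵀw = [127, -4]ᵀ gives MᵀM·[a, b]ᵀ = Mᵀw.
Δ = 48·5 − 4² = 224.
a = (127·5 − 4·(-4))/224 = 93/32; b = (48·(-4) − 4·127)/224 = -25/8.
At u = 0: ŵ = (93/32)·(0) + (-25/8)·(1) = -25/8.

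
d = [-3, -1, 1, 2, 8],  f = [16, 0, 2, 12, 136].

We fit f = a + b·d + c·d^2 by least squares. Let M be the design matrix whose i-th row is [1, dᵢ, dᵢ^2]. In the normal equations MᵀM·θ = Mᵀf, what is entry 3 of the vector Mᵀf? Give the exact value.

Entry 3 ↔ basis d^2, so (Mᵀf)_{3} = Σᵢ (d^2)·fᵢ = (9)·(16) + (1)·(0) + (1)·(2) + (4)·(12) + (64)·(136) = 8898.

8898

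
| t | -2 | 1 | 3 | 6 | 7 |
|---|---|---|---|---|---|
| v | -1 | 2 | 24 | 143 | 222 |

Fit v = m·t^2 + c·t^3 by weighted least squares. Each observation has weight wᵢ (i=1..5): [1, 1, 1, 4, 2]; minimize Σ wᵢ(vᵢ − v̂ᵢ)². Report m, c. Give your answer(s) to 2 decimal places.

Setting ∂/∂m … = 0 gives: 10084·m + 64930·c = 42562;  64930·m + 422716·c = 276502.
det = 10084·422716 − 64930² = 46763244.
m = (42562·422716 − 64930·276502)/46763244 = 3196961/3896937; c = (10084·276502 − 64930·42562)/46763244 = 2057959/3896937.

m = 0.82, c = 0.53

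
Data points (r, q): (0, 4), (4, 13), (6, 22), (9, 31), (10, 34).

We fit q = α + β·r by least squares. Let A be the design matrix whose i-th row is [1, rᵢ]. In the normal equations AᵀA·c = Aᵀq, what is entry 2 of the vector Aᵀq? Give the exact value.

803

Entry 2 ↔ basis r, so (Aᵀq)_{2} = Σᵢ (r)·qᵢ = (0)·(4) + (4)·(13) + (6)·(22) + (9)·(31) + (10)·(34) = 803.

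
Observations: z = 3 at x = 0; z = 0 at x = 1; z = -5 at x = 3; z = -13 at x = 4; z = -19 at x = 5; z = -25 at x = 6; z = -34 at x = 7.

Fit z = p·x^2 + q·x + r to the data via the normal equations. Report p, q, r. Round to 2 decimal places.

p = -0.52, q = -1.61, r = 2.81

With design matrix M, MᵀM = [[4660, 776, 136]; [776, 136, 26]; [136, 26, 7]] and Mᵀz = [-3294, -550, -93]ᵀ.
Row-reducing yields p = -941/1806, q = -1453/903, r = 121/43.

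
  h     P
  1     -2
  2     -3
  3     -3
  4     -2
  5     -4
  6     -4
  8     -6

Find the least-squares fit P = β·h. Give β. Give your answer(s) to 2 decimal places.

Normal-equation sums: Σh·h = 155.
Moment sums: Σh·P = -117.
β = (-117)/155 = -0.754839.

β = -0.75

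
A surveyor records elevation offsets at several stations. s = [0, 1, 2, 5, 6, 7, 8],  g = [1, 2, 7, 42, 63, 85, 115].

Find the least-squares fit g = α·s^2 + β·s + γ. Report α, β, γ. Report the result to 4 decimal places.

Sums needed: Σs^2·s^2 = 8435, Σs^2·s = 1205, Σs^2 = 179, Σs·s = 179, Σs = 29, Σ1 = 7.
For Mᵀg: Σs^2·g = 14873, Σs·g = 2119, Σg = 315.
Row-reducing yields α = 10525/5376, β = -8521/5376, γ = 1347/896.

α = 1.9578, β = -1.5850, γ = 1.5033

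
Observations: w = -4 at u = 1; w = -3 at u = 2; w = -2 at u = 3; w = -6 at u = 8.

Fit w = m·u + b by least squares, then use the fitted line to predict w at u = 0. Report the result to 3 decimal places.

Entries of XᵀX: Σu·u = 78, Σu = 14, Σ1 = 4.
And Σu·w = -64, Σw = -15.
Normal equations: [[78, 14]; [14, 4]]·[m, b]ᵀ = [-64, -15]ᵀ.
Δ = 78·4 − 14² = 116.
m = ((-64)·4 − 14·(-15))/116 = -23/58; b = (78·(-15) − 14·(-64))/116 = -137/58.
At u = 0: ŵ = (-23/58)·(0) + (-137/58)·(1) = -137/58.

ŵ = -2.362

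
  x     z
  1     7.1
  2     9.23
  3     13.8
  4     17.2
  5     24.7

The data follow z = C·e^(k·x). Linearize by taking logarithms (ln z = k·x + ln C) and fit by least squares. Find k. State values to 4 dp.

k = 0.3116

With ln zᵢ as the transformed response and xᵢ as the regressor:
AᵀA = [[55.0000, 15.0000]; [15.0000, 5]], rhs = [41.6927, 12.8589]ᵀ  (here Σx = 15.0000, Σ(x)² = 55.0000, Σln z = 12.8589, Σx·ln z = 41.6927).
Slope k = (n·Σx·ln z − Σx·Σln z)/(n·Σ(x)² − (Σx)²) = (5·41.6927 − 15.0000·12.8589)/50.0000 = 0.31159; ln C = (Σln z − k·Σx)/n = 1.63703.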